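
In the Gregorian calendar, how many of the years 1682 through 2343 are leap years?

159

Multiples of 4 in [1682,2343]: 165.
Of those, multiples of 100: 7 (not leap unless ÷400).
Multiples of 400: 1.
Leap years = 165 − 7 + 1 = 159.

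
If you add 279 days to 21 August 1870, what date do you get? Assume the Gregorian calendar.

Aug has 31 days: +11 → Sep 1, 1870 (268 left).
Sep has 30 days: +30 → Oct 1, 1870 (238 left).
Oct has 31 days: +31 → Nov 1, 1870 (207 left).
Nov has 30 days: +30 → Dec 1, 1870 (177 left).
Dec has 31 days: +31 → Jan 1, 1871 (146 left).
Jan has 31 days: +31 → Feb 1, 1871 (115 left).
Feb has 28 days: +28 → Mar 1, 1871 (87 left).
Mar has 31 days: +31 → Apr 1, 1871 (56 left).
Apr has 30 days: +30 → May 1, 1871 (26 left).
+26 → May 27, 1871.

May 27, 1871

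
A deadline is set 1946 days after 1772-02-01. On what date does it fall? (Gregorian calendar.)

May 31, 1777

+366 (one year; includes Feb 29, 1772) → Feb 1, 1773 (1580 left).
+365 (one year) → Feb 1, 1774 (1215 left).
+365 (one year) → Feb 1, 1775 (850 left).
+365 (one year) → Feb 1, 1776 (485 left).
+366 (one year; includes Feb 29, 1776) → Feb 1, 1777 (119 left).
Feb has 28 days: +28 → Mar 1, 1777 (91 left).
Mar has 31 days: +31 → Apr 1, 1777 (60 left).
Apr has 30 days: +30 → May 1, 1777 (30 left).
+30 → May 31, 1777.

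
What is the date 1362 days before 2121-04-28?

August 5, 2117

−365 (one year) → Apr 28, 2120 (997 left).
−366 (one year; includes Feb 29, 2120) → Apr 28, 2119 (631 left).
−365 (one year) → Apr 28, 2118 (266 left).
−28 → Mar 31, 2118 (end of Mar, 31 days; 238 left).
−31 → Feb 28, 2118 (end of Feb, 28 days; 207 left).
−28 → Jan 31, 2118 (end of Jan, 31 days; 179 left).
−31 → Dec 31, 2117 (end of Dec, 31 days; 148 left).
−31 → Nov 30, 2117 (end of Nov, 30 days; 117 left).
−30 → Oct 31, 2117 (end of Oct, 31 days; 87 left).
−31 → Sep 30, 2117 (end of Sep, 30 days; 56 left).
−30 → Aug 31, 2117 (end of Aug, 31 days; 26 left).
−26 → Aug 5, 2117.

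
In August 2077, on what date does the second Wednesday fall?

August 11, 2077

August 1, 2077 is a Sunday.
The first Wednesday is therefore August 4 (3 days later).
The second Wednesday is 4 + 1×7 = August 11.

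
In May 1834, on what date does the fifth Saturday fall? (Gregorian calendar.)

May 31, 1834

May 1, 1834 is a Thursday.
The first Saturday is therefore May 3 (2 days later).
The fifth Saturday is 3 + 4×7 = May 31.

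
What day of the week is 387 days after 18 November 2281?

Sunday

Nov 18, 2281 is a Friday.
387 mod 7 = 2, so 387 days after a Friday is Friday + 2 = Sunday.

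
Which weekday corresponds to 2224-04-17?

Doomsday rule: the anchor day for the 2200s is Friday. For year 24: 24÷12 = 2 r 0, and 0÷4 = 0, so 2+0+0 = 2.
Friday + 2 ≡ Sunday — that's 2224's doomsday.
In April the doomsday date is Apr 4.
Apr 17 is 13 days after Apr 4; 13 mod 7 = 6, so Sunday + 6 = Saturday.

Saturday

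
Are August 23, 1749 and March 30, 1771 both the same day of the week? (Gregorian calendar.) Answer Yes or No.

From Aug 23, 1749 to Mar 30, 1771 is 7889 days.
7889 mod 7 = 0, so they are the same weekday.
(Aug 23, 1749 is a Saturday; Mar 30, 1771 is a Saturday.)

Yes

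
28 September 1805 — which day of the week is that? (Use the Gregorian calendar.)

Saturday

Doomsday rule: the anchor day for the 1800s is Friday. For year 05: 5÷12 = 0 r 5, and 5÷4 = 1, so 0+5+1 = 6.
Friday + 6 ≡ Thursday — that's 1805's doomsday.
In September the doomsday date is Sep 5.
Sep 28 is 23 days after Sep 5; 23 mod 7 = 2, so Thursday + 2 = Saturday.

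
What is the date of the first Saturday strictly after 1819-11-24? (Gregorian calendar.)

Nov 24, 1819 is a Wednesday.
From Wednesday to the next Saturday is 3 days.
Nov 24, 1819 + 3 = Nov 27, 1819.

November 27, 1819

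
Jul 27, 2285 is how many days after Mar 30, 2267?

Mar 30, 2267 → Mar 30, 2268: 366 days (Feb 29, 2268 is in that span).
Mar 30, 2268 → Mar 30, 2269: 365 days.
Mar 30, 2269 → Mar 30, 2270: 365 days.
Mar 30, 2270 → Mar 30, 2271: 365 days.
Mar 30, 2271 → Mar 30, 2272: 366 days (Feb 29, 2272 is in that span).
Mar 30, 2272 → Mar 30, 2273: 365 days.
Mar 30, 2273 → Mar 30, 2274: 365 days.
Mar 30, 2274 → Mar 30, 2275: 365 days.
Mar 30, 2275 → Mar 30, 2276: 366 days (Feb 29, 2276 is in that span).
Mar 30, 2276 → Mar 30, 2277: 365 days.
Mar 30, 2277 → Mar 30, 2278: 365 days.
Mar 30, 2278 → Mar 30, 2279: 365 days.
Mar 30, 2279 → Mar 30, 2280: 366 days (Feb 29, 2280 is in that span).
Mar 30, 2280 → Mar 30, 2281: 365 days.
Mar 30, 2281 → Mar 30, 2282: 365 days.
Mar 30, 2282 → Mar 30, 2283: 365 days.
Mar 30, 2283 → Mar 30, 2284: 366 days (Feb 29, 2284 is in that span).
Mar 30, 2284 → Mar 30, 2285: 365 days.
Mar 30, 2285 → Apr 30, 2285: 31 days (March has 31).
Apr 30, 2285 → May 30, 2285: 30 days (April has 30).
May 30, 2285 → Jun 30, 2285: 31 days (May has 31).
Jun 30, 2285 → Jul 27, 2285: 27 days.
Total: 6694 days.

6694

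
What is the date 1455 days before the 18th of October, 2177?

October 24, 2173

−365 (one year) → Oct 18, 2176 (1090 left).
−366 (one year; includes Feb 29, 2176) → Oct 18, 2175 (724 left).
−365 (one year) → Oct 18, 2174 (359 left).
−18 → Sep 30, 2174 (end of Sep, 30 days; 341 left).
−30 → Aug 31, 2174 (end of Aug, 31 days; 311 left).
−31 → Jul 31, 2174 (end of Jul, 31 days; 280 left).
−31 → Jun 30, 2174 (end of Jun, 30 days; 249 left).
−30 → May 31, 2174 (end of May, 31 days; 219 left).
−31 → Apr 30, 2174 (end of Apr, 30 days; 188 left).
−30 → Mar 31, 2174 (end of Mar, 31 days; 158 left).
−31 → Feb 28, 2174 (end of Feb, 28 days; 127 left).
−28 → Jan 31, 2174 (end of Jan, 31 days; 99 left).
−31 → Dec 31, 2173 (end of Dec, 31 days; 68 left).
−31 → Nov 30, 2173 (end of Nov, 30 days; 37 left).
−30 → Oct 31, 2173 (end of Oct, 31 days; 7 left).
−7 → Oct 24, 2173.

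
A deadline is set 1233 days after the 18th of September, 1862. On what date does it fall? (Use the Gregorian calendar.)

February 2, 1866

+365 (one year) → Sep 18, 1863 (868 left).
+366 (one year; includes Feb 29, 1864) → Sep 18, 1864 (502 left).
+365 (one year) → Sep 18, 1865 (137 left).
Sep has 30 days: +13 → Oct 1, 1865 (124 left).
Oct has 31 days: +31 → Nov 1, 1865 (93 left).
Nov has 30 days: +30 → Dec 1, 1865 (63 left).
Dec has 31 days: +31 → Jan 1, 1866 (32 left).
Jan has 31 days: +31 → Feb 1, 1866 (1 left).
+1 → Feb 2, 1866.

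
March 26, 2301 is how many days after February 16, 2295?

2229

Feb 16, 2295 → Feb 16, 2296: 365 days.
Feb 16, 2296 → Feb 16, 2297: 366 days (Feb 29, 2296 is in that span).
Feb 16, 2297 → Feb 16, 2298: 365 days.
Feb 16, 2298 → Feb 16, 2299: 365 days.
Feb 16, 2299 → Feb 16, 2300: 365 days.
Feb 16, 2300 → Feb 16, 2301: 365 days.
Feb 16, 2301 → Mar 16, 2301: 28 days (February has 28).
Mar 16, 2301 → Mar 26, 2301: 10 days.
Total: 2229 days.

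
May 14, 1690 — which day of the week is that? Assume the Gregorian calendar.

Sunday

Doomsday rule: the anchor day for the 1600s is Tuesday. For year 90: 90÷12 = 7 r 6, and 6÷4 = 1, so 7+6+1 = 14.
Tuesday + 14 ≡ Tuesday — that's 1690's doomsday.
In May the doomsday date is May 9.
May 14 is 5 days after May 9; 5 mod 7 = 5, so Tuesday + 5 = Sunday.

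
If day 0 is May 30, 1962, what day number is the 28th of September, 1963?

May 30, 1962 → May 30, 1963: 365 days.
May 30, 1963 → Jun 30, 1963: 31 days (May has 31).
Jun 30, 1963 → Jul 30, 1963: 30 days (June has 30).
Jul 30, 1963 → Aug 30, 1963: 31 days (July has 31).
Aug 30, 1963 → Sep 28, 1963: 29 days.
Total: 486 days.

486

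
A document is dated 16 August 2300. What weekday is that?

Thursday

Doomsday rule: the anchor day for the 2300s is Wednesday. For year 00: 0÷12 = 0 r 0, and 0÷4 = 0, so 0+0+0 = 0.
Wednesday + 0 ≡ Wednesday — that's 2300's doomsday.
In August the doomsday date is Aug 8.
Aug 16 is 8 days after Aug 8; 8 mod 7 = 1, so Wednesday + 1 = Thursday.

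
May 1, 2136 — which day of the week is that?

Tuesday

Doomsday rule: the anchor day for the 2100s is Sunday. For year 36: 36÷12 = 3 r 0, and 0÷4 = 0, so 3+0+0 = 3.
Sunday + 3 ≡ Wednesday — that's 2136's doomsday.
In May the doomsday date is May 9.
May 1 is 8 days before May 9; 8 mod 7 = 1, so Wednesday − 1 = Tuesday.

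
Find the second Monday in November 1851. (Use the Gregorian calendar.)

November 1, 1851 is a Saturday.
The first Monday is therefore November 3 (2 days later).
The second Monday is 3 + 1×7 = November 10.

November 10, 1851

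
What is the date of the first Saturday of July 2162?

July 1, 2162 is a Thursday.
The first Saturday is therefore July 3 (2 days later).

July 3, 2162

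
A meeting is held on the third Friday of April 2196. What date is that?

April 1, 2196 is a Friday.
The first Friday is therefore April 1 (same day).
The third Friday is 1 + 2×7 = April 15.

April 15, 2196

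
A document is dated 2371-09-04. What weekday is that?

Doomsday rule: the anchor day for the 2300s is Wednesday. For year 71: 71÷12 = 5 r 11, and 11÷4 = 2, so 5+11+2 = 18.
Wednesday + 18 ≡ Sunday — that's 2371's doomsday.
In September the doomsday date is Sep 5.
Sep 4 is 1 day before Sep 5; 1 mod 7 = 1, so Sunday − 1 = Saturday.

Saturday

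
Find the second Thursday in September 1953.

September 1, 1953 is a Tuesday.
The first Thursday is therefore September 3 (2 days later).
The second Thursday is 3 + 1×7 = September 10.

September 10, 1953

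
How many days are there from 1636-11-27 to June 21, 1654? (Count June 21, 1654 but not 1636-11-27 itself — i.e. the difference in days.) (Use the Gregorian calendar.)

6415

Nov 27, 1636 → Nov 27, 1637: 365 days.
Nov 27, 1637 → Nov 27, 1638: 365 days.
Nov 27, 1638 → Nov 27, 1639: 365 days.
Nov 27, 1639 → Nov 27, 1640: 366 days (Feb 29, 1640 is in that span).
Nov 27, 1640 → Nov 27, 1641: 365 days.
Nov 27, 1641 → Nov 27, 1642: 365 days.
Nov 27, 1642 → Nov 27, 1643: 365 days.
Nov 27, 1643 → Nov 27, 1644: 366 days (Feb 29, 1644 is in that span).
Nov 27, 1644 → Nov 27, 1645: 365 days.
Nov 27, 1645 → Nov 27, 1646: 365 days.
Nov 27, 1646 → Nov 27, 1647: 365 days.
Nov 27, 1647 → Nov 27, 1648: 366 days (Feb 29, 1648 is in that span).
Nov 27, 1648 → Nov 27, 1649: 365 days.
Nov 27, 1649 → Nov 27, 1650: 365 days.
Nov 27, 1650 → Nov 27, 1651: 365 days.
Nov 27, 1651 → Nov 27, 1652: 366 days (Feb 29, 1652 is in that span).
Nov 27, 1652 → Nov 27, 1653: 365 days.
Nov 27, 1653 → Dec 27, 1653: 30 days (November has 30).
Dec 27, 1653 → Jan 27, 1654: 31 days (December has 31).
Jan 27, 1654 → Feb 27, 1654: 31 days (January has 31).
Feb 27, 1654 → Mar 27, 1654: 28 days (February has 28).
Mar 27, 1654 → Apr 27, 1654: 31 days (March has 31).
Apr 27, 1654 → May 27, 1654: 30 days (April has 30).
May 27, 1654 → Jun 21, 1654: 25 days.
Total: 6415 days.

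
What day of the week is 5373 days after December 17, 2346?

Dec 17, 2346 is a Tuesday.
5373 mod 7 = 4, so 5373 days after a Tuesday is Tuesday + 4 = Saturday.

Saturday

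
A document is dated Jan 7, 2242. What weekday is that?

Friday

Doomsday rule: the anchor day for the 2200s is Friday. For year 42: 42÷12 = 3 r 6, and 6÷4 = 1, so 3+6+1 = 10.
Friday + 10 ≡ Monday — that's 2242's doomsday.
In January the doomsday date is Jan 3 (2242 is not a leap year).
Jan 7 is 4 days after Jan 3; 4 mod 7 = 4, so Monday + 4 = Friday.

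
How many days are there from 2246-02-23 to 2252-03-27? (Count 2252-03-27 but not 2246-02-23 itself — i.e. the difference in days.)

2224

Feb 23, 2246 → Feb 23, 2247: 365 days.
Feb 23, 2247 → Feb 23, 2248: 365 days.
Feb 23, 2248 → Feb 23, 2249: 366 days (Feb 29, 2248 is in that span).
Feb 23, 2249 → Feb 23, 2250: 365 days.
Feb 23, 2250 → Feb 23, 2251: 365 days.
Feb 23, 2251 → Mar 23, 2251: 28 days (February has 28).
Mar 23, 2251 → Apr 23, 2251: 31 days (March has 31).
Apr 23, 2251 → May 23, 2251: 30 days (April has 30).
May 23, 2251 → Jun 23, 2251: 31 days (May has 31).
Jun 23, 2251 → Jul 23, 2251: 30 days (June has 30).
Jul 23, 2251 → Aug 23, 2251: 31 days (July has 31).
Aug 23, 2251 → Sep 23, 2251: 31 days (August has 31).
Sep 23, 2251 → Oct 23, 2251: 30 days (September has 30).
Oct 23, 2251 → Nov 23, 2251: 31 days (October has 31).
Nov 23, 2251 → Dec 23, 2251: 30 days (November has 30).
Dec 23, 2251 → Jan 23, 2252: 31 days (December has 31).
Jan 23, 2252 → Feb 23, 2252: 31 days (January has 31).
Feb 23, 2252 → Mar 23, 2252: 29 days (February has 29).
Mar 23, 2252 → Mar 27, 2252: 4 days.
Total: 2224 days.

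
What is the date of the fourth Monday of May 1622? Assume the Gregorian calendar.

May 1, 1622 is a Sunday.
The first Monday is therefore May 2 (1 days later).
The fourth Monday is 2 + 3×7 = May 23.

May 23, 1622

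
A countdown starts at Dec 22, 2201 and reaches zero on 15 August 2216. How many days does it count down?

Dec 22, 2201 → Dec 22, 2202: 365 days.
Dec 22, 2202 → Dec 22, 2203: 365 days.
Dec 22, 2203 → Dec 22, 2204: 366 days (Feb 29, 2204 is in that span).
Dec 22, 2204 → Dec 22, 2205: 365 days.
Dec 22, 2205 → Dec 22, 2206: 365 days.
Dec 22, 2206 → Dec 22, 2207: 365 days.
Dec 22, 2207 → Dec 22, 2208: 366 days (Feb 29, 2208 is in that span).
Dec 22, 2208 → Dec 22, 2209: 365 days.
Dec 22, 2209 → Dec 22, 2210: 365 days.
Dec 22, 2210 → Dec 22, 2211: 365 days.
Dec 22, 2211 → Dec 22, 2212: 366 days (Feb 29, 2212 is in that span).
Dec 22, 2212 → Dec 22, 2213: 365 days.
Dec 22, 2213 → Dec 22, 2214: 365 days.
Dec 22, 2214 → Dec 22, 2215: 365 days.
Dec 22, 2215 → Jan 22, 2216: 31 days (December has 31).
Jan 22, 2216 → Feb 22, 2216: 31 days (January has 31).
Feb 22, 2216 → Mar 22, 2216: 29 days (February has 29).
Mar 22, 2216 → Apr 22, 2216: 31 days (March has 31).
Apr 22, 2216 → May 22, 2216: 30 days (April has 30).
May 22, 2216 → Jun 22, 2216: 31 days (May has 31).
Jun 22, 2216 → Jul 22, 2216: 30 days (June has 30).
Jul 22, 2216 → Aug 15, 2216: 24 days.
Total: 5350 days.

5350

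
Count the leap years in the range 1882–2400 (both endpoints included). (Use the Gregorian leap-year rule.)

Multiples of 4 in [1882,2400]: 130.
Of those, multiples of 100: 6 (not leap unless ÷400).
Multiples of 400: 2.
Leap years = 130 − 6 + 2 = 126.

126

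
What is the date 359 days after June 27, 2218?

June 21, 2219

Jun has 30 days: +4 → Jul 1, 2218 (355 left).
Jul has 31 days: +31 → Aug 1, 2218 (324 left).
Aug has 31 days: +31 → Sep 1, 2218 (293 left).
Sep has 30 days: +30 → Oct 1, 2218 (263 left).
Oct has 31 days: +31 → Nov 1, 2218 (232 left).
Nov has 30 days: +30 → Dec 1, 2218 (202 left).
Dec has 31 days: +31 → Jan 1, 2219 (171 left).
Jan has 31 days: +31 → Feb 1, 2219 (140 left).
Feb has 28 days: +28 → Mar 1, 2219 (112 left).
Mar has 31 days: +31 → Apr 1, 2219 (81 left).
Apr has 30 days: +30 → May 1, 2219 (51 left).
May has 31 days: +31 → Jun 1, 2219 (20 left).
+20 → Jun 21, 2219.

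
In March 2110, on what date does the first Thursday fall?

March 1, 2110 is a Saturday.
The first Thursday is therefore March 6 (5 days later).

March 6, 2110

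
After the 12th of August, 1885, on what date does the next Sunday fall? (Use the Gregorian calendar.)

August 16, 1885

Aug 12, 1885 is a Wednesday.
From Wednesday to the next Sunday is 4 days.
Aug 12, 1885 + 4 = Aug 16, 1885.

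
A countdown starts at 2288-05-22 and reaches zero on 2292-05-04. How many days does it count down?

May 22, 2288 → May 22, 2289: 365 days.
May 22, 2289 → May 22, 2290: 365 days.
May 22, 2290 → May 22, 2291: 365 days.
May 22, 2291 → Jun 22, 2291: 31 days (May has 31).
Jun 22, 2291 → Jul 22, 2291: 30 days (June has 30).
Jul 22, 2291 → Aug 22, 2291: 31 days (July has 31).
Aug 22, 2291 → Sep 22, 2291: 31 days (August has 31).
Sep 22, 2291 → Oct 22, 2291: 30 days (September has 30).
Oct 22, 2291 → Nov 22, 2291: 31 days (October has 31).
Nov 22, 2291 → Dec 22, 2291: 30 days (November has 30).
Dec 22, 2291 → Jan 22, 2292: 31 days (December has 31).
Jan 22, 2292 → Feb 22, 2292: 31 days (January has 31).
Feb 22, 2292 → Mar 22, 2292: 29 days (February has 29).
Mar 22, 2292 → Apr 22, 2292: 31 days (March has 31).
Apr 22, 2292 → May 4, 2292: 12 days.
Total: 1443 days.

1443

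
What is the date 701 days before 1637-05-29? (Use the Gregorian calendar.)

June 28, 1635

−365 (one year) → May 29, 1636 (336 left).
−29 → Apr 30, 1636 (end of Apr, 30 days; 307 left).
−30 → Mar 31, 1636 (end of Mar, 31 days; 277 left).
−31 → Feb 29, 1636 (end of Feb, 29 days; 246 left).
−29 → Jan 31, 1636 (end of Jan, 31 days; 217 left).
−31 → Dec 31, 1635 (end of Dec, 31 days; 186 left).
−31 → Nov 30, 1635 (end of Nov, 30 days; 155 left).
−30 → Oct 31, 1635 (end of Oct, 31 days; 125 left).
−31 → Sep 30, 1635 (end of Sep, 30 days; 94 left).
−30 → Aug 31, 1635 (end of Aug, 31 days; 64 left).
−31 → Jul 31, 1635 (end of Jul, 31 days; 33 left).
−31 → Jun 30, 1635 (end of Jun, 30 days; 2 left).
−2 → Jun 28, 1635.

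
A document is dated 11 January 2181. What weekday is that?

Doomsday rule: the anchor day for the 2100s is Sunday. For year 81: 81÷12 = 6 r 9, and 9÷4 = 2, so 6+9+2 = 17.
Sunday + 17 ≡ Wednesday — that's 2181's doomsday.
In January the doomsday date is Jan 3 (2181 is not a leap year).
Jan 11 is 8 days after Jan 3; 8 mod 7 = 1, so Wednesday + 1 = Thursday.

Thursday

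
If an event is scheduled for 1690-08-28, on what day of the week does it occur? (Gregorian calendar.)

Doomsday rule: the anchor day for the 1600s is Tuesday. For year 90: 90÷12 = 7 r 6, and 6÷4 = 1, so 7+6+1 = 14.
Tuesday + 14 ≡ Tuesday — that's 1690's doomsday.
In August the doomsday date is Aug 8.
Aug 28 is 20 days after Aug 8; 20 mod 7 = 6, so Tuesday + 6 = Monday.

Monday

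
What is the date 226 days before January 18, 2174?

June 6, 2173

−18 → Dec 31, 2173 (end of Dec, 31 days; 208 left).
−31 → Nov 30, 2173 (end of Nov, 30 days; 177 left).
−30 → Oct 31, 2173 (end of Oct, 31 days; 147 left).
−31 → Sep 30, 2173 (end of Sep, 30 days; 116 left).
−30 → Aug 31, 2173 (end of Aug, 31 days; 86 left).
−31 → Jul 31, 2173 (end of Jul, 31 days; 55 left).
−31 → Jun 30, 2173 (end of Jun, 30 days; 24 left).
−24 → Jun 6, 2173.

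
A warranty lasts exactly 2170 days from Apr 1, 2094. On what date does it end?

March 11, 2100

+365 (one year) → Apr 1, 2095 (1805 left).
+366 (one year; includes Feb 29, 2096) → Apr 1, 2096 (1439 left).
+365 (one year) → Apr 1, 2097 (1074 left).
+365 (one year) → Apr 1, 2098 (709 left).
+365 (one year) → Apr 1, 2099 (344 left).
Apr has 30 days: +30 → May 1, 2099 (314 left).
May has 31 days: +31 → Jun 1, 2099 (283 left).
Jun has 30 days: +30 → Jul 1, 2099 (253 left).
Jul has 31 days: +31 → Aug 1, 2099 (222 left).
Aug has 31 days: +31 → Sep 1, 2099 (191 left).
Sep has 30 days: +30 → Oct 1, 2099 (161 left).
Oct has 31 days: +31 → Nov 1, 2099 (130 left).
Nov has 30 days: +30 → Dec 1, 2099 (100 left).
Dec has 31 days: +31 → Jan 1, 2100 (69 left).
Jan has 31 days: +31 → Feb 1, 2100 (38 left).
Feb has 28 days: +28 → Mar 1, 2100 (10 left).
+10 → Mar 11, 2100.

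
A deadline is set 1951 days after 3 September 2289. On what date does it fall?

+365 (one year) → Sep 3, 2290 (1586 left).
+365 (one year) → Sep 3, 2291 (1221 left).
+366 (one year; includes Feb 29, 2292) → Sep 3, 2292 (855 left).
+365 (one year) → Sep 3, 2293 (490 left).
+365 (one year) → Sep 3, 2294 (125 left).
Sep has 30 days: +28 → Oct 1, 2294 (97 left).
Oct has 31 days: +31 → Nov 1, 2294 (66 left).
Nov has 30 days: +30 → Dec 1, 2294 (36 left).
Dec has 31 days: +31 → Jan 1, 2295 (5 left).
+5 → Jan 6, 2295.

January 6, 2295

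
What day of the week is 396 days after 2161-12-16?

Sunday

Dec 16, 2161 is a Wednesday.
396 mod 7 = 4, so 396 days after a Wednesday is Wednesday + 4 = Sunday.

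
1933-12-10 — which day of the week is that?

January 1, 1933 is a Sunday.
Jan 1, 1933 → Feb 1, 1933: 31 days (January has 31).
Feb 1, 1933 → Mar 1, 1933: 28 days (February has 28).
Mar 1, 1933 → Apr 1, 1933: 31 days (March has 31).
Apr 1, 1933 → May 1, 1933: 30 days (April has 30).
May 1, 1933 → Jun 1, 1933: 31 days (May has 31).
Jun 1, 1933 → Jul 1, 1933: 30 days (June has 30).
Jul 1, 1933 → Aug 1, 1933: 31 days (July has 31).
Aug 1, 1933 → Sep 1, 1933: 31 days (August has 31).
Sep 1, 1933 → Oct 1, 1933: 30 days (September has 30).
Oct 1, 1933 → Nov 1, 1933: 31 days (October has 31).
Nov 1, 1933 → Dec 1, 1933: 30 days (November has 30).
Dec 1, 1933 → Dec 10, 1933: 9 days.
Total: 343 days.
343 mod 7 = 0, so Sunday + 0 = Sunday.

Sunday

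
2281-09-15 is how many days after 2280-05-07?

496

May 7, 2280 → May 7, 2281: 365 days.
May 7, 2281 → Jun 7, 2281: 31 days (May has 31).
Jun 7, 2281 → Jul 7, 2281: 30 days (June has 30).
Jul 7, 2281 → Aug 7, 2281: 31 days (July has 31).
Aug 7, 2281 → Sep 7, 2281: 31 days (August has 31).
Sep 7, 2281 → Sep 15, 2281: 8 days.
Total: 496 days.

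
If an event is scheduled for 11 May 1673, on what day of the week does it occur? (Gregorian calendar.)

Doomsday rule: the anchor day for the 1600s is Tuesday. For year 73: 73÷12 = 6 r 1, and 1÷4 = 0, so 6+1+0 = 7.
Tuesday + 7 ≡ Tuesday — that's 1673's doomsday.
In May the doomsday date is May 9.
May 11 is 2 days after May 9; 2 mod 7 = 2, so Tuesday + 2 = Thursday.

Thursday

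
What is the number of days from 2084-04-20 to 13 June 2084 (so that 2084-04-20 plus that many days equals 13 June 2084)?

Apr 20, 2084 → May 20, 2084: 30 days (April has 30).
May 20, 2084 → Jun 13, 2084: 24 days.
Total: 54 days.

54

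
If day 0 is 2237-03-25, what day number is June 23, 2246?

3377

Mar 25, 2237 → Mar 25, 2238: 365 days.
Mar 25, 2238 → Mar 25, 2239: 365 days.
Mar 25, 2239 → Mar 25, 2240: 366 days (Feb 29, 2240 is in that span).
Mar 25, 2240 → Mar 25, 2241: 365 days.
Mar 25, 2241 → Mar 25, 2242: 365 days.
Mar 25, 2242 → Mar 25, 2243: 365 days.
Mar 25, 2243 → Mar 25, 2244: 366 days (Feb 29, 2244 is in that span).
Mar 25, 2244 → Mar 25, 2245: 365 days.
Mar 25, 2245 → Mar 25, 2246: 365 days.
Mar 25, 2246 → Apr 25, 2246: 31 days (March has 31).
Apr 25, 2246 → May 25, 2246: 30 days (April has 30).
May 25, 2246 → Jun 23, 2246: 29 days.
Total: 3377 days.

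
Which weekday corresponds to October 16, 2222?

Doomsday rule: the anchor day for the 2200s is Friday. For year 22: 22÷12 = 1 r 10, and 10÷4 = 2, so 1+10+2 = 13.
Friday + 13 ≡ Thursday — that's 2222's doomsday.
In October the doomsday date is Oct 10.
Oct 16 is 6 days after Oct 10; 6 mod 7 = 6, so Thursday + 6 = Wednesday.

Wednesday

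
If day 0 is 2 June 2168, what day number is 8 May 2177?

Jun 2, 2168 → Jun 2, 2169: 365 days.
Jun 2, 2169 → Jun 2, 2170: 365 days.
Jun 2, 2170 → Jun 2, 2171: 365 days.
Jun 2, 2171 → Jun 2, 2172: 366 days (Feb 29, 2172 is in that span).
Jun 2, 2172 → Jun 2, 2173: 365 days.
Jun 2, 2173 → Jun 2, 2174: 365 days.
Jun 2, 2174 → Jun 2, 2175: 365 days.
Jun 2, 2175 → Jun 2, 2176: 366 days (Feb 29, 2176 is in that span).
Jun 2, 2176 → Jul 2, 2176: 30 days (June has 30).
Jul 2, 2176 → Aug 2, 2176: 31 days (July has 31).
Aug 2, 2176 → Sep 2, 2176: 31 days (August has 31).
Sep 2, 2176 → Oct 2, 2176: 30 days (September has 30).
Oct 2, 2176 → Nov 2, 2176: 31 days (October has 31).
Nov 2, 2176 → Dec 2, 2176: 30 days (November has 30).
Dec 2, 2176 → Jan 2, 2177: 31 days (December has 31).
Jan 2, 2177 → Feb 2, 2177: 31 days (January has 31).
Feb 2, 2177 → Mar 2, 2177: 28 days (February has 28).
Mar 2, 2177 → Apr 2, 2177: 31 days (March has 31).
Apr 2, 2177 → May 2, 2177: 30 days (April has 30).
May 2, 2177 → May 8, 2177: 6 days.
Total: 3262 days.

3262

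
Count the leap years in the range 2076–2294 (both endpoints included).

Multiples of 4 in [2076,2294]: 55.
Of those, multiples of 100: 2 (not leap unless ÷400).
Multiples of 400: 0.
Leap years = 55 − 2 + 0 = 53.

53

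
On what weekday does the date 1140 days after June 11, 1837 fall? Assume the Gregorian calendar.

Saturday

First find the weekday of Jun 11, 1837. Doomsday rule: the anchor day for the 1800s is Friday. For year 37: 37÷12 = 3 r 1, and 1÷4 = 0, so 3+1+0 = 4.
Friday + 4 ≡ Tuesday — that's 1837's doomsday.
In June the doomsday date is Jun 6.
Jun 11 is 5 days after Jun 6; 5 mod 7 = 5, so Tuesday + 5 = Sunday.
1140 mod 7 = 6, so 1140 days after a Sunday is Sunday + 6 = Saturday.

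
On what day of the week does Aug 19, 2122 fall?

Doomsday rule: the anchor day for the 2100s is Sunday. For year 22: 22÷12 = 1 r 10, and 10÷4 = 2, so 1+10+2 = 13.
Sunday + 13 ≡ Saturday — that's 2122's doomsday.
In August the doomsday date is Aug 8.
Aug 19 is 11 days after Aug 8; 11 mod 7 = 4, so Saturday + 4 = Wednesday.

Wednesday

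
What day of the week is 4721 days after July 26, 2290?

Jul 26, 2290 is a Saturday.
4721 mod 7 = 3, so 4721 days after a Saturday is Saturday + 3 = Tuesday.

Tuesday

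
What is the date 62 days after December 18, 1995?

Dec has 31 days: +14 → Jan 1, 1996 (48 left).
Jan has 31 days: +31 → Feb 1, 1996 (17 left).
+17 → Feb 18, 1996.

February 18, 1996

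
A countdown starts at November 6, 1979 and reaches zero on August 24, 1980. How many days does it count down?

292

Nov 6, 1979 → Dec 6, 1979: 30 days (November has 30).
Dec 6, 1979 → Jan 6, 1980: 31 days (December has 31).
Jan 6, 1980 → Feb 6, 1980: 31 days (January has 31).
Feb 6, 1980 → Mar 6, 1980: 29 days (February has 29).
Mar 6, 1980 → Apr 6, 1980: 31 days (March has 31).
Apr 6, 1980 → May 6, 1980: 30 days (April has 30).
May 6, 1980 → Jun 6, 1980: 31 days (May has 31).
Jun 6, 1980 → Jul 6, 1980: 30 days (June has 30).
Jul 6, 1980 → Aug 6, 1980: 31 days (July has 31).
Aug 6, 1980 → Aug 24, 1980: 18 days.
Total: 292 days.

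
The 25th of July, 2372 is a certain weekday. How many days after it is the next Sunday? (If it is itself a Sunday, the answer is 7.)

5

Jul 25, 2372 is a Tuesday.
From Tuesday to the next Sunday is 5 days.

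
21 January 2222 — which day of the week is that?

Doomsday rule: the anchor day for the 2200s is Friday. For year 22: 22÷12 = 1 r 10, and 10÷4 = 2, so 1+10+2 = 13.
Friday + 13 ≡ Thursday — that's 2222's doomsday.
In January the doomsday date is Jan 3 (2222 is not a leap year).
Jan 21 is 18 days after Jan 3; 18 mod 7 = 4, so Thursday + 4 = Monday.

Monday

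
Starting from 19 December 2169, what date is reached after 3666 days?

January 2, 2180

+365 (one year) → Dec 19, 2170 (3301 left).
+365 (one year) → Dec 19, 2171 (2936 left).
+366 (one year; includes Feb 29, 2172) → Dec 19, 2172 (2570 left).
+365 (one year) → Dec 19, 2173 (2205 left).
+365 (one year) → Dec 19, 2174 (1840 left).
+365 (one year) → Dec 19, 2175 (1475 left).
+366 (one year; includes Feb 29, 2176) → Dec 19, 2176 (1109 left).
+365 (one year) → Dec 19, 2177 (744 left).
+365 (one year) → Dec 19, 2178 (379 left).
Dec has 31 days: +13 → Jan 1, 2179 (366 left).
Jan has 31 days: +31 → Feb 1, 2179 (335 left).
Feb has 28 days: +28 → Mar 1, 2179 (307 left).
Mar has 31 days: +31 → Apr 1, 2179 (276 left).
Apr has 30 days: +30 → May 1, 2179 (246 left).
May has 31 days: +31 → Jun 1, 2179 (215 left).
Jun has 30 days: +30 → Jul 1, 2179 (185 left).
Jul has 31 days: +31 → Aug 1, 2179 (154 left).
Aug has 31 days: +31 → Sep 1, 2179 (123 left).
Sep has 30 days: +30 → Oct 1, 2179 (93 left).
Oct has 31 days: +31 → Nov 1, 2179 (62 left).
Nov has 30 days: +30 → Dec 1, 2179 (32 left).
Dec has 31 days: +31 → Jan 1, 2180 (1 left).
+1 → Jan 2, 2180.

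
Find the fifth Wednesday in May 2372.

May 1, 2372 is a Monday.
The first Wednesday is therefore May 3 (2 days later).
The fifth Wednesday is 3 + 4×7 = May 31.

May 31, 2372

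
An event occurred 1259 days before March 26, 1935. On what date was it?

−365 (one year) → Mar 26, 1934 (894 left).
−365 (one year) → Mar 26, 1933 (529 left).
−365 (one year) → Mar 26, 1932 (164 left).
−26 → Feb 29, 1932 (end of Feb, 29 days; 138 left).
−29 → Jan 31, 1932 (end of Jan, 31 days; 109 left).
−31 → Dec 31, 1931 (end of Dec, 31 days; 78 left).
−31 → Nov 30, 1931 (end of Nov, 30 days; 47 left).
−30 → Oct 31, 1931 (end of Oct, 31 days; 17 left).
−17 → Oct 14, 1931.

October 14, 1931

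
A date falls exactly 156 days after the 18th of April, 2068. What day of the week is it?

Friday

First find the weekday of Apr 18, 2068. Doomsday rule: the anchor day for the 2000s is Tuesday. For year 68: 68÷12 = 5 r 8, and 8÷4 = 2, so 5+8+2 = 15.
Tuesday + 15 ≡ Wednesday — that's 2068's doomsday.
In April the doomsday date is Apr 4.
Apr 18 is 14 days after Apr 4; 14 mod 7 = 0, so Wednesday + 0 = Wednesday.
156 mod 7 = 2, so 156 days after a Wednesday is Wednesday + 2 = Friday.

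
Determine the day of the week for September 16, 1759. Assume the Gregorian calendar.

Doomsday rule: the anchor day for the 1700s is Sunday. For year 59: 59÷12 = 4 r 11, and 11÷4 = 2, so 4+11+2 = 17.
Sunday + 17 ≡ Wednesday — that's 1759's doomsday.
In September the doomsday date is Sep 5.
Sep 16 is 11 days after Sep 5; 11 mod 7 = 4, so Wednesday + 4 = Sunday.

Sunday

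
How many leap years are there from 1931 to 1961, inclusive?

Multiples of 4 in [1931,1961]: 8.
Of those, multiples of 100: 0 (not leap unless ÷400).
Multiples of 400: 0.
Leap years = 8 − 0 + 0 = 8.

8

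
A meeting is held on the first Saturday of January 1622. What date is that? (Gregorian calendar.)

January 1, 1622 is a Saturday.
The first Saturday is therefore January 1 (same day).

January 1, 1622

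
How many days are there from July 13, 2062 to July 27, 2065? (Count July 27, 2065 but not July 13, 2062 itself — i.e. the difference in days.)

1110

Jul 13, 2062 → Jul 13, 2063: 365 days.
Jul 13, 2063 → Jul 13, 2064: 366 days (Feb 29, 2064 is in that span).
Jul 13, 2064 → Aug 13, 2064: 31 days (July has 31).
Aug 13, 2064 → Sep 13, 2064: 31 days (August has 31).
Sep 13, 2064 → Oct 13, 2064: 30 days (September has 30).
Oct 13, 2064 → Nov 13, 2064: 31 days (October has 31).
Nov 13, 2064 → Dec 13, 2064: 30 days (November has 30).
Dec 13, 2064 → Jan 13, 2065: 31 days (December has 31).
Jan 13, 2065 → Feb 13, 2065: 31 days (January has 31).
Feb 13, 2065 → Mar 13, 2065: 28 days (February has 28).
Mar 13, 2065 → Apr 13, 2065: 31 days (March has 31).
Apr 13, 2065 → May 13, 2065: 30 days (April has 30).
May 13, 2065 → Jun 13, 2065: 31 days (May has 31).
Jun 13, 2065 → Jul 13, 2065: 30 days (June has 30).
Jul 13, 2065 → Jul 27, 2065: 14 days.
Total: 1110 days.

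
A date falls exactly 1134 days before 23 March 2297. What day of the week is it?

Tuesday

First find the weekday of Mar 23, 2297. Doomsday rule: the anchor day for the 2200s is Friday. For year 97: 97÷12 = 8 r 1, and 1÷4 = 0, so 8+1+0 = 9.
Friday + 9 ≡ Sunday — that's 2297's doomsday.
In March the doomsday date is Mar 14.
Mar 23 is 9 days after Mar 14; 9 mod 7 = 2, so Sunday + 2 = Tuesday.
1134 mod 7 = 0, so 1134 days before a Tuesday is Tuesday − 0 = Tuesday.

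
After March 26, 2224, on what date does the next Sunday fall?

March 28, 2224

Mar 26, 2224 is a Friday.
From Friday to the next Sunday is 2 days.
Mar 26, 2224 + 2 = Mar 28, 2224.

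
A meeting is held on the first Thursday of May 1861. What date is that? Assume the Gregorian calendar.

May 1, 1861 is a Wednesday.
The first Thursday is therefore May 2 (1 days later).

May 2, 1861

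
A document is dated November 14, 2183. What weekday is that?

Doomsday rule: the anchor day for the 2100s is Sunday. For year 83: 83÷12 = 6 r 11, and 11÷4 = 2, so 6+11+2 = 19.
Sunday + 19 ≡ Friday — that's 2183's doomsday.
In November the doomsday date is Nov 7.
Nov 14 is 7 days after Nov 7; 7 mod 7 = 0, so Friday + 0 = Friday.

Friday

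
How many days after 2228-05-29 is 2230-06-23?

755

May 29, 2228 → May 29, 2229: 365 days.
May 29, 2229 → Jun 29, 2229: 31 days (May has 31).
Jun 29, 2229 → Jul 29, 2229: 30 days (June has 30).
Jul 29, 2229 → Aug 29, 2229: 31 days (July has 31).
Aug 29, 2229 → Sep 29, 2229: 31 days (August has 31).
Sep 29, 2229 → Oct 29, 2229: 30 days (September has 30).
Oct 29, 2229 → Nov 29, 2229: 31 days (October has 31).
Nov 29, 2229 → Dec 29, 2229: 30 days (November has 30).
Dec 29, 2229 → Jan 29, 2230: 31 days (December has 31).
Jan 29, 2230 → Feb 28, 2230: 30 days (January has 31).
Feb 28, 2230 → Mar 28, 2230: 28 days (February has 28).
Mar 28, 2230 → Apr 28, 2230: 31 days (March has 31).
Apr 28, 2230 → May 28, 2230: 30 days (April has 30).
May 28, 2230 → Jun 23, 2230: 26 days.
Total: 755 days.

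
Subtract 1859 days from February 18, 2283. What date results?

January 16, 2278

−365 (one year) → Feb 18, 2282 (1494 left).
−365 (one year) → Feb 18, 2281 (1129 left).
−366 (one year; includes Feb 29, 2280) → Feb 18, 2280 (763 left).
−365 (one year) → Feb 18, 2279 (398 left).
−18 → Jan 31, 2279 (end of Jan, 31 days; 380 left).
−31 → Dec 31, 2278 (end of Dec, 31 days; 349 left).
−31 → Nov 30, 2278 (end of Nov, 30 days; 318 left).
−30 → Oct 31, 2278 (end of Oct, 31 days; 288 left).
−31 → Sep 30, 2278 (end of Sep, 30 days; 257 left).
−30 → Aug 31, 2278 (end of Aug, 31 days; 227 left).
−31 → Jul 31, 2278 (end of Jul, 31 days; 196 left).
−31 → Jun 30, 2278 (end of Jun, 30 days; 165 left).
−30 → May 31, 2278 (end of May, 31 days; 135 left).
−31 → Apr 30, 2278 (end of Apr, 30 days; 104 left).
−30 → Mar 31, 2278 (end of Mar, 31 days; 74 left).
−31 → Feb 28, 2278 (end of Feb, 28 days; 43 left).
−28 → Jan 31, 2278 (end of Jan, 31 days; 15 left).
−15 → Jan 16, 2278.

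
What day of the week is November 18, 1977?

January 1, 1977 is a Saturday.
Jan 1, 1977 → Feb 1, 1977: 31 days (January has 31).
Feb 1, 1977 → Mar 1, 1977: 28 days (February has 28).
Mar 1, 1977 → Apr 1, 1977: 31 days (March has 31).
Apr 1, 1977 → May 1, 1977: 30 days (April has 30).
May 1, 1977 → Jun 1, 1977: 31 days (May has 31).
Jun 1, 1977 → Jul 1, 1977: 30 days (June has 30).
Jul 1, 1977 → Aug 1, 1977: 31 days (July has 31).
Aug 1, 1977 → Sep 1, 1977: 31 days (August has 31).
Sep 1, 1977 → Oct 1, 1977: 30 days (September has 30).
Oct 1, 1977 → Nov 1, 1977: 31 days (October has 31).
Nov 1, 1977 → Nov 18, 1977: 17 days.
Total: 321 days.
321 mod 7 = 6, so Saturday + 6 = Friday.

Friday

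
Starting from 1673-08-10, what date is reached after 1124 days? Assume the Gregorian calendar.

+365 (one year) → Aug 10, 1674 (759 left).
+365 (one year) → Aug 10, 1675 (394 left).
Aug has 31 days: +22 → Sep 1, 1675 (372 left).
Sep has 30 days: +30 → Oct 1, 1675 (342 left).
Oct has 31 days: +31 → Nov 1, 1675 (311 left).
Nov has 30 days: +30 → Dec 1, 1675 (281 left).
Dec has 31 days: +31 → Jan 1, 1676 (250 left).
Jan has 31 days: +31 → Feb 1, 1676 (219 left).
Feb has 29 days: +29 → Mar 1, 1676 (190 left).
Mar has 31 days: +31 → Apr 1, 1676 (159 left).
Apr has 30 days: +30 → May 1, 1676 (129 left).
May has 31 days: +31 → Jun 1, 1676 (98 left).
Jun has 30 days: +30 → Jul 1, 1676 (68 left).
Jul has 31 days: +31 → Aug 1, 1676 (37 left).
Aug has 31 days: +31 → Sep 1, 1676 (6 left).
+6 → Sep 7, 1676.

September 7, 1676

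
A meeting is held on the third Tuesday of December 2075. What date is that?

December 1, 2075 is a Sunday.
The first Tuesday is therefore December 3 (2 days later).
The third Tuesday is 3 + 2×7 = December 17.

December 17, 2075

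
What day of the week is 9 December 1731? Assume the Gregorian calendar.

Doomsday rule: the anchor day for the 1700s is Sunday. For year 31: 31÷12 = 2 r 7, and 7÷4 = 1, so 2+7+1 = 10.
Sunday + 10 ≡ Wednesday — that's 1731's doomsday.
In December the doomsday date is Dec 12.
Dec 9 is 3 days before Dec 12; 3 mod 7 = 3, so Wednesday − 3 = Sunday.

Sunday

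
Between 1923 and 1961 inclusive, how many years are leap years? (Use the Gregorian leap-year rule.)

Multiples of 4 in [1923,1961]: 10.
Of those, multiples of 100: 0 (not leap unless ÷400).
Multiples of 400: 0.
Leap years = 10 − 0 + 0 = 10.

10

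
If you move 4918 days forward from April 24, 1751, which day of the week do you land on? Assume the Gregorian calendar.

Apr 24, 1751 is a Saturday.
4918 mod 7 = 4, so 4918 days after a Saturday is Saturday + 4 = Wednesday.

Wednesday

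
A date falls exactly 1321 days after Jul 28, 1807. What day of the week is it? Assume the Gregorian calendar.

Sunday

First find the weekday of Jul 28, 1807. Doomsday rule: the anchor day for the 1800s is Friday. For year 07: 7÷12 = 0 r 7, and 7÷4 = 1, so 0+7+1 = 8.
Friday + 8 ≡ Saturday — that's 1807's doomsday.
In July the doomsday date is Jul 11.
Jul 28 is 17 days after Jul 11; 17 mod 7 = 3, so Saturday + 3 = Tuesday.
1321 mod 7 = 5, so 1321 days after a Tuesday is Tuesday + 5 = Sunday.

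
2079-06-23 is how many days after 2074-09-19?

1738

Sep 19, 2074 → Sep 19, 2075: 365 days.
Sep 19, 2075 → Sep 19, 2076: 366 days (Feb 29, 2076 is in that span).
Sep 19, 2076 → Sep 19, 2077: 365 days.
Sep 19, 2077 → Sep 19, 2078: 365 days.
Sep 19, 2078 → Oct 19, 2078: 30 days (September has 30).
Oct 19, 2078 → Nov 19, 2078: 31 days (October has 31).
Nov 19, 2078 → Dec 19, 2078: 30 days (November has 30).
Dec 19, 2078 → Jan 19, 2079: 31 days (December has 31).
Jan 19, 2079 → Feb 19, 2079: 31 days (January has 31).
Feb 19, 2079 → Mar 19, 2079: 28 days (February has 28).
Mar 19, 2079 → Apr 19, 2079: 31 days (March has 31).
Apr 19, 2079 → May 19, 2079: 30 days (April has 30).
May 19, 2079 → Jun 19, 2079: 31 days (May has 31).
Jun 19, 2079 → Jun 23, 2079: 4 days.
Total: 1738 days.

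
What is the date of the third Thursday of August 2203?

August 18, 2203

August 1, 2203 is a Monday.
The first Thursday is therefore August 4 (3 days later).
The third Thursday is 4 + 2×7 = August 18.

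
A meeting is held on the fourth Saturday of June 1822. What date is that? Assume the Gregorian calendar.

June 1, 1822 is a Saturday.
The first Saturday is therefore June 1 (same day).
The fourth Saturday is 1 + 3×7 = June 22.

June 22, 1822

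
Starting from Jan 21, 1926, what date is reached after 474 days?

+365 (one year) → Jan 21, 1927 (109 left).
Jan has 31 days: +11 → Feb 1, 1927 (98 left).
Feb has 28 days: +28 → Mar 1, 1927 (70 left).
Mar has 31 days: +31 → Apr 1, 1927 (39 left).
Apr has 30 days: +30 → May 1, 1927 (9 left).
+9 → May 10, 1927.

May 10, 1927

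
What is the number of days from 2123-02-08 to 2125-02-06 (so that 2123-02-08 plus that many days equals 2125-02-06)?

729

Feb 8, 2123 → Feb 8, 2124: 365 days.
Feb 8, 2124 → Mar 8, 2124: 29 days (February has 29).
Mar 8, 2124 → Apr 8, 2124: 31 days (March has 31).
Apr 8, 2124 → May 8, 2124: 30 days (April has 30).
May 8, 2124 → Jun 8, 2124: 31 days (May has 31).
Jun 8, 2124 → Jul 8, 2124: 30 days (June has 30).
Jul 8, 2124 → Aug 8, 2124: 31 days (July has 31).
Aug 8, 2124 → Sep 8, 2124: 31 days (August has 31).
Sep 8, 2124 → Oct 8, 2124: 30 days (September has 30).
Oct 8, 2124 → Nov 8, 2124: 31 days (October has 31).
Nov 8, 2124 → Dec 8, 2124: 30 days (November has 30).
Dec 8, 2124 → Jan 8, 2125: 31 days (December has 31).
Jan 8, 2125 → Feb 6, 2125: 29 days.
Total: 729 days.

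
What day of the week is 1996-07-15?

Doomsday rule: the anchor day for the 1900s is Wednesday. For year 96: 96÷12 = 8 r 0, and 0÷4 = 0, so 8+0+0 = 8.
Wednesday + 8 ≡ Thursday — that's 1996's doomsday.
In July the doomsday date is Jul 11.
Jul 15 is 4 days after Jul 11; 4 mod 7 = 4, so Thursday + 4 = Monday.

Monday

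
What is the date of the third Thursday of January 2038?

January 1, 2038 is a Friday.
The first Thursday is therefore January 7 (6 days later).
The third Thursday is 7 + 2×7 = January 21.

January 21, 2038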